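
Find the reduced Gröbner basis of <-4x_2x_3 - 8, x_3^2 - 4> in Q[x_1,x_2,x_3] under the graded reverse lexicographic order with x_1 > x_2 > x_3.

G = {x_3^2 - 4, x_2 + 1/2x_3}

This is the nonlinear analogue of row-reducing a linear system.

f_1 = -4x_2x_3 - 8, LT = x_2x_3.
f_2 = x_3^2 - 4, LT = x_3^2.

S(f_1,f_2): lcm = x_2x_3^2. S = 4x_2 + 2x_3.
  reduce S modulo (f_1, f_2):
  remainder 4x_2 + 2x_3 ≠ 0; add g_3 = 4x_2 + 2x_3 to the basis.

The other S-polynomials (S(f_1,g_3), S(f_2,g_3)) all reduce to 0 modulo the current basis, so we have a Gröbner basis.
Inter-reduce: drop elements whose leading term is divisible by another's, tail-reduce, and make monic.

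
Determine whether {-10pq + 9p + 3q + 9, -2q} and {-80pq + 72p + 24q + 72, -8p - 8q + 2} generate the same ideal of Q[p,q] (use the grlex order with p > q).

For a fixed monomial order, each ideal has a unique reduced Gröbner basis; comparing bases decides equality.
Buchberger on the first generating set:
f_1 = -10pq + 9p + 3q + 9, LT = pq.
f_2 = -2q, LT = q.

S(f_1,f_2): lcm = pq. S = -9/10p - 3/10q - 9/10.
  leading term p: no divisor's leading term divides it; move -9/10p to the remainder.
  leading term q: subtract (3/20)·f_2 from -3/10q - 9/10 → -9/10
  leading term 1: no divisor's leading term divides it; move -9/10 to the remainder.
  remainder -9/10p - 9/10 ≠ 0; add g_3 = -9/10p - 9/10 to the basis.

The other S-polynomials (S(f_1,g_3), S(f_2,g_3)) all reduce to 0 modulo the current basis, so we have a Gröbner basis.
Inter-reduce: drop elements whose leading term is divisible by another's, tail-reduce, and make monic.
Reduced Gröbner basis: {p + 1, q}.

Buchberger on the second generating set:
h_1 = -80pq + 72p + 24q + 72, LT = pq.
h_2 = -8p - 8q + 2, LT = p.

S(h_1,h_2): lcm = pq. S = -q^2 - 9/10p - 1/20q - 9/10.
  leading term q^2: no divisor's leading term divides it; move -q^2 to the remainder.
  leading term p: subtract (9/80)·h_2 from -9/10p - 1/20q - 9/10 → 17/20q - 9/8
  leading term q: no divisor's leading term divides it; move 17/20q to the remainder.
  leading term 1: no divisor's leading term divides it; move -9/8 to the remainder.
  remainder -q^2 + 17/20q - 9/8 ≠ 0; add k_3 = -q^2 + 17/20q - 9/8 to the basis.

The other S-polynomials (S(h_1,k_3), S(h_2,k_3)) all reduce to 0 modulo the current basis, so we have a Gröbner basis.
Inter-reduce: drop elements whose leading term is divisible by another's, tail-reduce, and make monic.
Reduced Gröbner basis: {q^2 - 17/20q + 9/8, p + q - 1/4}.

These differ, so the ideals are not equal.

No, the ideals differ.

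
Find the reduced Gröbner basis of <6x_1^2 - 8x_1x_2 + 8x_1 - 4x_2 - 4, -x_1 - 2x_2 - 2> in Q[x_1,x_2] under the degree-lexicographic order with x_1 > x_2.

G = {x_2^2 + 11/10x_2 + 1/10, x_1 + 2x_2 + 2}

f_1 = 6x_1^2 - 8x_1x_2 + 8x_1 - 4x_2 - 4, LT = x_1^2.
f_2 = -x_1 - 2x_2 - 2, LT = x_1.

S(f_1,f_2): lcm = x_1^2. S = -10/3x_1x_2 - 2/3x_1 - 2/3x_2 - 2/3.
  leading term x_1x_2: subtract (10/3x_2)·f_2 from -10/3x_1x_2 - 2/3x_1 - 2/3x_2 - 2/3 → 20/3x_2^2 - 2/3x_1 + 6x_2 - 2/3
  leading term x_2^2: no divisor's leading term divides it; move 20/3x_2^2 to the remainder.
  leading term x_1: subtract (2/3)·f_2 from -2/3x_1 + 6x_2 - 2/3 → 22/3x_2 + 2/3
  leading term x_2: no divisor's leading term divides it; move 22/3x_2 to the remainder.
  leading term 1: no divisor's leading term divides it; move 2/3 to the remainder.
  remainder 20/3x_2^2 + 22/3x_2 + 2/3 ≠ 0; add g_3 = 20/3x_2^2 + 22/3x_2 + 2/3 to the basis.

The other S-polynomials (S(f_1,g_3), S(f_2,g_3)) all reduce to 0 modulo the current basis, so we have a Gröbner basis.
Inter-reduce: drop elements whose leading term is divisible by another's, tail-reduce, and make monic.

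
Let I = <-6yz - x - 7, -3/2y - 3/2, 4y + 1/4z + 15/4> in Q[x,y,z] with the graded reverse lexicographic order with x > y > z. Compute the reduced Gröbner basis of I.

G = {x + 1, y + 1, z - 1}

f_1 = -6yz - x - 7, LT = yz.
f_2 = -3/2y - 3/2, LT = y.
f_3 = 4y + 1/4z + 15/4, LT = y.

S(f_1,f_2): lcm = yz. S = 1/6x - z + 7/6.
  leading term x: no divisor's leading term divides it; move 1/6x to the remainder.
  leading term z: no divisor's leading term divides it; move -z to the remainder.
  leading term 1: no divisor's leading term divides it; move 7/6 to the remainder.
  remainder 1/6x - z + 7/6 ≠ 0; add g_4 = 1/6x - z + 7/6 to the basis.

S(f_1,f_3): lcm = yz. S = -1/16z^2 + 1/6x - 15/16z + 7/6.
  leading term z^2: no divisor's leading term divides it; move -1/16z^2 to the remainder.
  leading term x: subtract (1)·g_4 from 1/6x - 15/16z + 7/6 → 1/16z
  leading term z: no divisor's leading term divides it; move 1/16z to the remainder.
  remainder -1/16z^2 + 1/16z ≠ 0; add g_5 = -1/16z^2 + 1/16z to the basis.

S(f_2,f_3): lcm = y. S = -1/16z + 1/16.
  leading term z: no divisor's leading term divides it; move -1/16z to the remainder.
  leading term 1: no divisor's leading term divides it; move 1/16 to the remainder.
  remainder -1/16z + 1/16 ≠ 0; add g_6 = -1/16z + 1/16 to the basis.

The other S-polynomials (S(f_1,g_4), S(f_2,g_4), S(f_3,g_4), S(f_1,g_5), S(f_2,g_5), S(f_3,g_5), S(g_4,g_5), S(f_1,g_6), S(f_2,g_6), S(f_3,g_6), S(g_4,g_6), S(g_5,g_6)) all reduce to 0 modulo the current basis, so we have a Gröbner basis.
Inter-reduce: drop elements whose leading term is divisible by another's, tail-reduce, and make monic.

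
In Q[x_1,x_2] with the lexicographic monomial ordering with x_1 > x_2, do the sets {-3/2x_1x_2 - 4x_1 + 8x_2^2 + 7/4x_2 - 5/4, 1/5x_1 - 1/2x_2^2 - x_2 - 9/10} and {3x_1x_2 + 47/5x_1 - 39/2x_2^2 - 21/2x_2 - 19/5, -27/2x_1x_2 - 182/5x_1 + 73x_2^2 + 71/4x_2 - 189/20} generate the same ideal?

For a fixed monomial order, each ideal has a unique reduced Gröbner basis; comparing bases decides equality.
Buchberger on the first generating set:
f_1 = -3/2x_1x_2 - 4x_1 + 8x_2^2 + 7/4x_2 - 5/4, LT = x_1x_2.
f_2 = 1/5x_1 - 1/2x_2^2 - x_2 - 9/10, LT = x_1.

S(f_1,f_2): lcm = x_1x_2. S = 8/3x_1 + 5/2x_2^3 - 1/3x_2^2 + 10/3x_2 + 5/6.
  leading term x_1: subtract (40/3)·f_2 from 8/3x_1 + 5/2x_2^3 - 1/3x_2^2 + 10/3x_2 + 5/6 → 5/2x_2^3 + 19/3x_2^2 + 50/3x_2 + 77/6
  leading term x_2^3: no divisor's leading term divides it; move 5/2x_2^3 to the remainder.
  leading term x_2^2: no divisor's leading term divides it; move 19/3x_2^2 to the remainder.
  leading term x_2: no divisor's leading term divides it; move 50/3x_2 to the remainder.
  leading term 1: no divisor's leading term divides it; move 77/6 to the remainder.
  remainder 5/2x_2^3 + 19/3x_2^2 + 50/3x_2 + 77/6 ≠ 0; add g_3 = 5/2x_2^3 + 19/3x_2^2 + 50/3x_2 + 77/6 to the basis.

S(f_1,g_3): lcm = x_1x_2^3. S = 2/15x_1x_2^2 - 20/3x_1x_2 - 77/15x_1 - 16/3x_2^4 - 7/6x_2^3 + 5/6x_2^2.
  leading term x_1x_2^2: subtract (-4/45x_2)·f_1 from 2/15x_1x_2^2 - 20/3x_1x_2 - 77/15x_1 - 16/3x_2^4 - 7/6x_2^3 + 5/6x_2^2 → -316/45x_1x_2 - 77/15x_1 - 16/3x_2^4 - 41/90x_2^3 + 89/90x_2^2 - 1/9x_2
  leading term x_1x_2: subtract (632/135)·f_1 from -316/45x_1x_2 - 77/15x_1 - 16/3x_2^4 - 41/90x_2^3 + 89/90x_2^2 - 1/9x_2 → 367/27x_1 - 16/3x_2^4 - 41/90x_2^3 - 1969/54x_2^2 - 1121/135x_2 + 158/27
  leading term x_1: subtract (1835/27)·f_2 from 367/27x_1 - 16/3x_2^4 - 41/90x_2^3 - 1969/54x_2^2 - 1121/135x_2 + 158/27 → -16/3x_2^4 - 41/90x_2^3 - 67/27x_2^2 + 8054/135x_2 + 3619/54
  leading term x_2^4: subtract (-32/15x_2)·g_3 from -16/3x_2^4 - 41/90x_2^3 - 67/27x_2^2 + 8054/135x_2 + 3619/54 → 235/18x_2^3 + 893/27x_2^2 + 2350/27x_2 + 3619/54
  leading term x_2^3: subtract (47/9)·g_3 from 235/18x_2^3 + 893/27x_2^2 + 2350/27x_2 + 3619/54 → 0
  remainder 0.

S(f_2,g_3): leading monomials are coprime, so the S-polynomial reduces to 0 (Buchberger's first criterion).
Every S-polynomial of the final basis reduces to 0, so we have a Gröbner basis.
Inter-reduce: drop elements whose leading term is divisible by another's, tail-reduce, and make monic.
Reduced Gröbner basis: {x_1 - 5/2x_2^2 - 5x_2 - 9/2, x_2^3 + 38/15x_2^2 + 20/3x_2 + 77/15}.

Buchberger on the second generating set:
h_1 = 3x_1x_2 + 47/5x_1 - 39/2x_2^2 - 21/2x_2 - 19/5, LT = x_1x_2.
h_2 = -27/2x_1x_2 - 182/5x_1 + 73x_2^2 + 71/4x_2 - 189/20, LT = x_1x_2.

S(h_1,h_2): lcm = x_1x_2. S = 59/135x_1 - 59/54x_2^2 - 59/27x_2 - 59/30.
  leading term x_1: no divisor's leading term divides it; move 59/135x_1 to the remainder.
  leading term x_2^2: no divisor's leading term divides it; move -59/54x_2^2 to the remainder.
  leading term x_2: no divisor's leading term divides it; move -59/27x_2 to the remainder.
  leading term 1: no divisor's leading term divides it; move -59/30 to the remainder.
  remainder 59/135x_1 - 59/54x_2^2 - 59/27x_2 - 59/30 ≠ 0; add k_3 = 59/135x_1 - 59/54x_2^2 - 59/27x_2 - 59/30 to the basis.

S(h_1,k_3): lcm = x_1x_2. S = 47/15x_1 + 5/2x_2^3 - 3/2x_2^2 + x_2 - 19/15.
  leading term x_1: subtract (423/59)·k_3 from 47/15x_1 + 5/2x_2^3 - 3/2x_2^2 + x_2 - 19/15 → 5/2x_2^3 + 19/3x_2^2 + 50/3x_2 + 77/6
  leading term x_2^3: no divisor's leading term divides it; move 5/2x_2^3 to the remainder.
  leading term x_2^2: no divisor's leading term divides it; move 19/3x_2^2 to the remainder.
  leading term x_2: no divisor's leading term divides it; move 50/3x_2 to the remainder.
  leading term 1: no divisor's leading term divides it; move 77/6 to the remainder.
  remainder 5/2x_2^3 + 19/3x_2^2 + 50/3x_2 + 77/6 ≠ 0; add k_4 = 5/2x_2^3 + 19/3x_2^2 + 50/3x_2 + 77/6 to the basis.

S(h_2,k_3): lcm = x_1x_2. S = 364/135x_1 + 5/2x_2^3 - 11/27x_2^2 + 86/27x_2 + 7/10.
  leading term x_1: subtract (364/59)·k_3 from 364/135x_1 + 5/2x_2^3 - 11/27x_2^2 + 86/27x_2 + 7/10 → 5/2x_2^3 + 19/3x_2^2 + 50/3x_2 + 77/6
  leading term x_2^3: subtract (1)·k_4 from 5/2x_2^3 + 19/3x_2^2 + 50/3x_2 + 77/6 → 0
  remainder 0.

S(h_1,k_4): lcm = x_1x_2^3. S = 3/5x_1x_2^2 - 20/3x_1x_2 - 77/15x_1 - 13/2x_2^4 - 7/2x_2^3 - 19/15x_2^2.
  leading term x_1x_2^2: subtract (1/5x_2)·h_1 from 3/5x_1x_2^2 - 20/3x_1x_2 - 77/15x_1 - 13/2x_2^4 - 7/2x_2^3 - 19/15x_2^2 → -641/75x_1x_2 - 77/15x_1 - 13/2x_2^4 + 2/5x_2^3 + 5/6x_2^2 + 19/25x_2
  leading term x_1x_2: subtract (-641/225)·h_1 from -641/75x_1x_2 - 77/15x_1 - 13/2x_2^4 + 2/5x_2^3 + 5/6x_2^2 + 19/25x_2 → 24352/1125x_1 - 13/2x_2^4 + 2/5x_2^3 - 1368/25x_2^2 - 4373/150x_2 - 12179/1125
  leading term x_1: subtract (73056/1475)·k_3 from 24352/1125x_1 - 13/2x_2^4 + 2/5x_2^3 - 1368/25x_2^2 - 4373/150x_2 - 12179/1125 → -13/2x_2^4 + 2/5x_2^3 - 136/225x_2^2 + 7117/90x_2 + 19481/225
  leading term x_2^4: subtract (-13/5x_2)·k_4 from -13/2x_2^4 + 2/5x_2^3 - 136/225x_2^2 + 7117/90x_2 + 19481/225 → 253/15x_2^3 + 9614/225x_2^2 + 1012/9x_2 + 19481/225
  leading term x_2^3: subtract (506/75)·k_4 from 253/15x_2^3 + 9614/225x_2^2 + 1012/9x_2 + 19481/225 → 0
  remainder 0.

S(h_2,k_4): lcm = x_1x_2^3. S = 22/135x_1x_2^2 - 20/3x_1x_2 - 77/15x_1 - 146/27x_2^4 - 71/54x_2^3 + 7/10x_2^2.
  leading term x_1x_2^2: subtract (22/405x_2)·h_1 from 22/135x_1x_2^2 - 20/3x_1x_2 - 77/15x_1 - 146/27x_2^4 - 71/54x_2^3 + 7/10x_2^2 → -14534/2025x_1x_2 - 77/15x_1 - 146/27x_2^4 - 23/90x_2^3 + 343/270x_2^2 + 418/2025x_2
  leading term x_1x_2: subtract (-14534/6075)·h_1 from -14534/2025x_1x_2 - 77/15x_1 - 146/27x_2^4 - 23/90x_2^3 + 343/270x_2^2 + 418/2025x_2 → 527173/30375x_1 - 146/27x_2^4 - 23/90x_2^3 - 183797/4050x_2^2 - 16817/675x_2 - 276146/30375
  leading term x_1: subtract (527173/13275)·k_3 from 527173/30375x_1 - 146/27x_2^4 - 23/90x_2^3 - 183797/4050x_2^2 - 16817/675x_2 - 276146/30375 → -146/27x_2^4 - 23/90x_2^3 - 12109/6075x_2^2 + 75164/1215x_2 + 838453/12150
  leading term x_2^4: subtract (-292/135x_2)·k_4 from -146/27x_2^4 - 23/90x_2^3 - 12109/6075x_2^2 + 75164/1215x_2 + 838453/12150 → 10889/810x_2^3 + 206891/6075x_2^2 + 21778/243x_2 + 838453/12150
  leading term x_2^3: subtract (10889/2025)·k_4 from 10889/810x_2^3 + 206891/6075x_2^2 + 21778/243x_2 + 838453/12150 → 0
  remainder 0.

S(k_3,k_4): leading monomials are coprime, so the S-polynomial reduces to 0 (Buchberger's first criterion).
Every S-polynomial of the final basis reduces to 0, so we have a Gröbner basis.
Inter-reduce: drop elements whose leading term is divisible by another's, tail-reduce, and make monic.
Reduced Gröbner basis: {x_1 - 5/2x_2^2 - 5x_2 - 9/2, x_2^3 + 38/15x_2^2 + 20/3x_2 + 77/15}.

Same reduced basis, so the two generating sets span the same ideal.
The choice of monomial ordering does not affect the verdict — as long as both bases are computed under the same ordering, their equality decides ideal equality.

Yes, the ideals are equal.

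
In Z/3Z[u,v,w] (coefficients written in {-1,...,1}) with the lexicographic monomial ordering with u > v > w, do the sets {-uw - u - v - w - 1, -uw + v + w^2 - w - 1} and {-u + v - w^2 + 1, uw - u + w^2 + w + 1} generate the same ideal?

Since reduced Gröbner bases are canonical representatives of ideals under a given ordering, it suffices to compute and compare them.
Buchberger on the first generating set:
f_1 = -uw - u - v - w - 1, LT = uw.
f_2 = -uw + v + w^2 - w - 1, LT = uw.

S(f_1,f_2): lcm = uw. S = u - v + w^2.
  leading term u: no divisor's leading term divides it; move u to the remainder.
  leading term v: no divisor's leading term divides it; move -v to the remainder.
  leading term w^2: no divisor's leading term divides it; move w^2 to the remainder.
  remainder u - v + w^2 ≠ 0; add g_3 = u - v + w^2 to the basis.

S(f_1,g_3): lcm = uw. S = u + vw + v - w^3 + w + 1.
  leading term u: subtract (1)·g_3 from u + vw + v - w^3 + w + 1 → vw - v - w^3 - w^2 + w + 1
  leading term vw: no divisor's leading term divides it; move vw to the remainder.
  leading term v: no divisor's leading term divides it; move -v to the remainder.
  leading term w^3: no divisor's leading term divides it; move -w^3 to the remainder.
  leading term w^2: no divisor's leading term divides it; move -w^2 to the remainder.
  leading term w: no divisor's leading term divides it; move w to the remainder.
  leading term 1: no divisor's leading term divides it; move 1 to the remainder.
  remainder vw - v - w^3 - w^2 + w + 1 ≠ 0; add g_4 = vw - v - w^3 - w^2 + w + 1 to the basis.

S(f_2,g_3): lcm = uw. S = vw - v - w^3 - w^2 + w + 1.
  leading term vw: subtract (1)·g_4 from vw - v - w^3 - w^2 + w + 1 → 0
  remainder 0.

S(f_1,g_4): lcm = uvw. S = -uv + uw^3 + uw^2 - uw - u + v^2 + vw + v.
  leading term uv: subtract (-v)·g_3 from -uv + uw^3 + uw^2 - uw - u + v^2 + vw + v → uw^3 + uw^2 - uw - u + vw^2 + vw + v
  leading term uw^3: subtract (-w^2)·f_1 from uw^3 + uw^2 - uw - u + vw^2 + vw + v → -uw - u + vw + v - w^3 - w^2
  leading term uw: subtract (1)·f_1 from -uw - u + vw + v - w^3 - w^2 → vw - v - w^3 - w^2 + w + 1
  leading term vw: subtract (1)·g_4 from vw - v - w^3 - w^2 + w + 1 → 0
  remainder 0.

S(f_2,g_4): lcm = uvw. S = uv + uw^3 + uw^2 - uw - u - v^2 - vw^2 + vw + v.
  leading term uv: subtract (v)·g_3 from uv + uw^3 + uw^2 - uw - u - v^2 - vw^2 + vw + v → uw^3 + uw^2 - uw - u + vw^2 + vw + v
  leading term uw^3: subtract (-w^2)·f_1 from uw^3 + uw^2 - uw - u + vw^2 + vw + v → -uw - u + vw + v - w^3 - w^2
  leading term uw: subtract (1)·f_1 from -uw - u + vw + v - w^3 - w^2 → vw - v - w^3 - w^2 + w + 1
  leading term vw: subtract (1)·g_4 from vw - v - w^3 - w^2 + w + 1 → 0
  remainder 0.

S(g_3,g_4): leading monomials are coprime, so the S-polynomial reduces to 0 (Buchberger's first criterion).
Every S-polynomial of the final basis reduces to 0, so we have a Gröbner basis.
Inter-reduce: drop elements whose leading term is divisible by another's, tail-reduce, and make monic.
Reduced Gröbner basis: {u - v + w^2, vw - v - w^3 - w^2 + w + 1}.

Buchberger on the second generating set:
h_1 = -u + v - w^2 + 1, LT = u.
h_2 = uw - u + w^2 + w + 1, LT = uw.

S(h_1,h_2): lcm = uw. S = u - vw + w^3 - w^2 + w - 1.
  leading term u: subtract (-1)·h_1 from u - vw + w^3 - w^2 + w - 1 → -vw + v + w^3 + w^2 + w
  leading term vw: no divisor's leading term divides it; move -vw to the remainder.
  leading term v: no divisor's leading term divides it; move v to the remainder.
  leading term w^3: no divisor's leading term divides it; move w^3 to the remainder.
  leading term w^2: no divisor's leading term divides it; move w^2 to the remainder.
  leading term w: no divisor's leading term divides it; move w to the remainder.
  remainder -vw + v + w^3 + w^2 + w ≠ 0; add k_3 = -vw + v + w^3 + w^2 + w to the basis.

S(h_1,k_3): leading monomials are coprime, so the S-polynomial reduces to 0 (Buchberger's first criterion).
S(h_2,k_3): lcm = uvw. S = uw^3 + uw^2 + uw + vw^2 + vw + v.
  leading term uw^3: subtract (-w^3)·h_1 from uw^3 + uw^2 + uw + vw^2 + vw + v → uw^2 + uw + vw^3 + vw^2 + vw + v - w^5 + w^3
  leading term uw^2: subtract (-w^2)·h_1 from uw^2 + uw + vw^3 + vw^2 + vw + v - w^5 + w^3 → uw + vw^3 - vw^2 + vw + v - w^5 - w^4 + w^3 + w^2
  leading term uw: subtract (-w)·h_1 from uw + vw^3 - vw^2 + vw + v - w^5 - w^4 + w^3 + w^2 → vw^3 - vw^2 - vw + v - w^5 - w^4 + w^2 + w
  leading term vw^3: subtract (-w^2)·k_3 from vw^3 - vw^2 - vw + v - w^5 - w^4 + w^2 + w → -vw + v + w^3 + w^2 + w
  leading term vw: subtract (1)·k_3 from -vw + v + w^3 + w^2 + w → 0
  remainder 0.

Every S-polynomial of the final basis reduces to 0, so we have a Gröbner basis.
Inter-reduce: drop elements whose leading term is divisible by another's, tail-reduce, and make monic.
Reduced Gröbner basis: {u - v + w^2 - 1, vw - v - w^3 - w^2 - w}.

These differ, so the ideals are not equal.

No, the ideals differ.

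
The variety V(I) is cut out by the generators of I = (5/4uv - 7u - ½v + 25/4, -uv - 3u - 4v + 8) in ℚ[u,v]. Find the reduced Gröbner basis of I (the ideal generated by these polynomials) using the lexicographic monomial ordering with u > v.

G = {u + 22/43v - 65/43, v² - 171/22v + 149/22}

f_1 = 5/4uv - 7u - ½v + 25/4, LT = uv.
f_2 = -uv - 3u - 4v + 8, LT = uv.

S(f_1,f_2): lcm = uv. S = -43/5u - 22/5v + 13.
  leading term u: no divisor's leading term divides it; move -43/5u to the remainder.
  leading term v: no divisor's leading term divides it; move -22/5v to the remainder.
  leading term 1: no divisor's leading term divides it; move 13 to the remainder.
  remainder -43/5u - 22/5v + 13 ≠ 0; add g_3 = -43/5u - 22/5v + 13 to the basis.

S(f_1,g_3): lcm = uv. S = -28/5u - 22/43v² + 239/215v + 5.
  leading term u: subtract (28/43)·g_3 from -28/5u - 22/43v² + 239/215v + 5 → -22/43v² + 171/43v - 149/43
  leading term v²: no divisor's leading term divides it; move -22/43v² to the remainder.
  leading term v: no divisor's leading term divides it; move 171/43v to the remainder.
  leading term 1: no divisor's leading term divides it; move -149/43 to the remainder.
  remainder -22/43v² + 171/43v - 149/43 ≠ 0; add g_4 = -22/43v² + 171/43v - 149/43 to the basis.

The other S-polynomials (S(f_2,g_3), S(f_1,g_4), S(f_2,g_4), S(g_3,g_4)) all reduce to 0 modulo the current basis, so we have a Gröbner basis.
Inter-reduce: drop elements whose leading term is divisible by another's, tail-reduce, and make monic.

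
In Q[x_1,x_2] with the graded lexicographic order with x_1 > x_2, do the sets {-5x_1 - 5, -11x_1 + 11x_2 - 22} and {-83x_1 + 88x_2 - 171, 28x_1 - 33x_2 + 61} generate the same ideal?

Equality of ideals is decidable: compute both reduced Gröbner bases (unique for the ordering) and check whether they agree.
Buchberger on the first generating set:
f_1 = -5x_1 - 5, LT = x_1.
f_2 = -11x_1 + 11x_2 - 22, LT = x_1.

S(f_1,f_2): lcm = x_1. S = x_2 - 1.
  reduce S modulo (f_1, f_2):
  remainder x_2 - 1 ≠ 0; add g_3 = x_2 - 1 to the basis.

The other S-polynomials (S(f_1,g_3), S(f_2,g_3)) all reduce to 0 modulo the current basis, so we have a Gröbner basis.
Inter-reduce: drop elements whose leading term is divisible by another's, tail-reduce, and make monic.
Reduced Gröbner basis: {x_1 + 1, x_2 - 1}.

Buchberger on the second generating set:
h_1 = -83x_1 + 88x_2 - 171, LT = x_1.
h_2 = 28x_1 - 33x_2 + 61, LT = x_1.

S(h_1,h_2): lcm = x_1. S = 275/2324x_2 - 275/2324.
  reduce S modulo (h_1, h_2):
  remainder 275/2324x_2 - 275/2324 ≠ 0; add k_3 = 275/2324x_2 - 275/2324 to the basis.

The other S-polynomials (S(h_1,k_3), S(h_2,k_3)) all reduce to 0 modulo the current basis, so we have a Gröbner basis.
Inter-reduce: drop elements whose leading term is divisible by another's, tail-reduce, and make monic.
Reduced Gröbner basis: {x_1 + 1, x_2 - 1}.

The two bases agree; hence the ideals are identical.

Yes, the ideals are equal.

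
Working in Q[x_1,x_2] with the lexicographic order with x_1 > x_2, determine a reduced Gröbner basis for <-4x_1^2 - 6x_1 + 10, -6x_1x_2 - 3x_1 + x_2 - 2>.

f_1 = -4x_1^2 - 6x_1 + 10, LT = x_1^2.
f_2 = -6x_1x_2 - 3x_1 + x_2 - 2, LT = x_1x_2.

S(f_1,f_2): lcm = x_1^2x_2. S = -1/2x_1^2 + 5/3x_1x_2 - 1/3x_1 - 5/2x_2.
  leading term x_1^2: subtract (1/8)·f_1 from -1/2x_1^2 + 5/3x_1x_2 - 1/3x_1 - 5/2x_2 → 5/3x_1x_2 + 5/12x_1 - 5/2x_2 - 5/4
  leading term x_1x_2: subtract (-5/18)·f_2 from 5/3x_1x_2 + 5/12x_1 - 5/2x_2 - 5/4 → -5/12x_1 - 20/9x_2 - 65/36
  leading term x_1: no divisor's leading term divides it; move -5/12x_1 to the remainder.
  leading term x_2: no divisor's leading term divides it; move -20/9x_2 to the remainder.
  leading term 1: no divisor's leading term divides it; move -65/36 to the remainder.
  remainder -5/12x_1 - 20/9x_2 - 65/36 ≠ 0; add g_3 = -5/12x_1 - 20/9x_2 - 65/36 to the basis.

S(f_2,g_3): lcm = x_1x_2. S = 1/2x_1 - 16/3x_2^2 - 9/2x_2 + 1/3.
  leading term x_1: subtract (-6/5)·g_3 from 1/2x_1 - 16/3x_2^2 - 9/2x_2 + 1/3 → -16/3x_2^2 - 43/6x_2 - 11/6
  leading term x_2^2: no divisor's leading term divides it; move -16/3x_2^2 to the remainder.
  leading term x_2: no divisor's leading term divides it; move -43/6x_2 to the remainder.
  leading term 1: no divisor's leading term divides it; move -11/6 to the remainder.
  remainder -16/3x_2^2 - 43/6x_2 - 11/6 ≠ 0; add g_4 = -16/3x_2^2 - 43/6x_2 - 11/6 to the basis.

The other S-polynomials (S(f_1,g_3), S(f_1,g_4), S(f_2,g_4), S(g_3,g_4)) all reduce to 0 modulo the current basis, so we have a Gröbner basis.
Inter-reduce: drop elements whose leading term is divisible by another's, tail-reduce, and make monic.

G = {x_1 + 16/3x_2 + 13/3, x_2^2 + 43/32x_2 + 11/32}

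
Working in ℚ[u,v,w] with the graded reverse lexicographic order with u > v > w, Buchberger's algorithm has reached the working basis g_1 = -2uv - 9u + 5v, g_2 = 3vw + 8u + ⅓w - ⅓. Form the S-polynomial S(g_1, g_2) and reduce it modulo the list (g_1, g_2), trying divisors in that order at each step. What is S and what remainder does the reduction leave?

S(g_1, g_2) = -8/3u² + 79/18uw - 5/2vw + 1/9u; remainder on division = -8/3u² + 79/18uw + 61/9u + 5/18w - 5/18.

lcm(LM(g_1), LM(g_2)) = uvw.
S = (lcm/LT(g_1))·g_1 − (lcm/LT(g_2))·g_2 = -8/3u² + 79/18uw - 5/2vw + 1/9u.
Reduce S modulo (g_1, g_2) in that order:
  leading term u²: no divisor's leading term divides it; move -8/3u² to the remainder.
  leading term uw: no divisor's leading term divides it; move 79/18uw to the remainder.
  leading term vw: subtract (-⅚)·g_2 from -5/2vw + 1/9u → 61/9u + 5/18w - 5/18
  leading term u: no divisor's leading term divides it; move 61/9u to the remainder.
  leading term w: no divisor's leading term divides it; move 5/18w to the remainder.
  leading term 1: no divisor's leading term divides it; move -5/18 to the remainder.
The remainder -8/3u² + 79/18uw + 61/9u + 5/18w - 5/18 is nonzero, so it would be added as the next basis element.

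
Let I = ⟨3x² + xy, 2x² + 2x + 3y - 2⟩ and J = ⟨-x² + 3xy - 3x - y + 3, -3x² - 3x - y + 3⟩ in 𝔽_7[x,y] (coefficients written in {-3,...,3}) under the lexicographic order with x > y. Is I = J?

Yes, the ideals are equal.

Two ideals are equal iff their reduced Gröbner bases coincide (the reduced basis is unique for a fixed ordering).
Buchberger on the first generating set:
f_1 = 3x² + xy, LT = x².
f_2 = 2x² + 2x + 3y - 2, LT = x².

S(f_1,f_2): lcm = x². S = -2xy - x + 2y + 1.
  leading term xy: no divisor's leading term divides it; move -2xy to the remainder.
  leading term x: no divisor's leading term divides it; move -x to the remainder.
  leading term y: no divisor's leading term divides it; move 2y to the remainder.
  leading term 1: no divisor's leading term divides it; move 1 to the remainder.
  remainder -2xy - x + 2y + 1 ≠ 0; add g_3 = -2xy - x + 2y + 1 to the basis.

S(f_1,g_3): lcm = x²y. S = 3x² - 2xy² + xy - 3x.
  leading term x²: subtract (1)·f_1 from 3x² - 2xy² + xy - 3x → -2xy² - 3x
  leading term xy²: subtract (y)·g_3 from -2xy² - 3x → xy - 3x - 2y² - y
  leading term xy: subtract (3)·g_3 from xy - 3x - 2y² - y → -2y² - 3
  leading term y²: no divisor's leading term divides it; move -2y² to the remainder.
  leading term 1: no divisor's leading term divides it; move -3 to the remainder.
  remainder -2y² - 3 ≠ 0; add g_4 = -2y² - 3 to the basis.

The other S-polynomials (S(f_2,g_3), S(f_1,g_4), S(f_2,g_4), S(g_3,g_4)) all reduce to 0 modulo the current basis, so we have a Gröbner basis.
Inter-reduce: drop elements whose leading term is divisible by another's, tail-reduce, and make monic.
Reduced Gröbner basis: {x² + x - 2y - 1, xy - 3x - y + 3, y² - 2}.

Buchberger on the second generating set:
h_1 = -x² + 3xy - 3x - y + 3, LT = x².
h_2 = -3x² - 3x - y + 3, LT = x².

S(h_1,h_2): lcm = x². S = -3xy + 2x + 3y - 2.
  leading term xy: no divisor's leading term divides it; move -3xy to the remainder.
  leading term x: no divisor's leading term divides it; move 2x to the remainder.
  leading term y: no divisor's leading term divides it; move 3y to the remainder.
  leading term 1: no divisor's leading term divides it; move -2 to the remainder.
  remainder -3xy + 2x + 3y - 2 ≠ 0; add k_3 = -3xy + 2x + 3y - 2 to the basis.

S(h_1,k_3): lcm = x²y. S = 3x² - 3xy² - 3xy - 3x + y² - 3y.
  leading term x²: subtract (-3)·h_1 from 3x² - 3xy² - 3xy - 3x + y² - 3y → -3xy² - xy + 2x + y² + y + 2
  leading term xy²: subtract (y)·k_3 from -3xy² - xy + 2x + y² + y + 2 → -3xy + 2x - 2y² + 3y + 2
  leading term xy: subtract (1)·k_3 from -3xy + 2x - 2y² + 3y + 2 → -2y² - 3
  leading term y²: no divisor's leading term divides it; move -2y² to the remainder.
  leading term 1: no divisor's leading term divides it; move -3 to the remainder.
  remainder -2y² - 3 ≠ 0; add k_4 = -2y² - 3 to the basis.

The other S-polynomials (S(h_2,k_3), S(h_1,k_4), S(h_2,k_4), S(k_3,k_4)) all reduce to 0 modulo the current basis, so we have a Gröbner basis.
Inter-reduce: drop elements whose leading term is divisible by another's, tail-reduce, and make monic.
Reduced Gröbner basis: {x² + x - 2y - 1, xy - 3x - y + 3, y² - 2}.

The two bases agree; hence the ideals are identical.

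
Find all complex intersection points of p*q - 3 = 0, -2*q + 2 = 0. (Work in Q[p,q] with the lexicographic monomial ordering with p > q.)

Compute a lex Gröbner basis by Buchberger's algorithm.
f_1 = p*q - 3, LT = p*q.
f_2 = -2*q + 2, LT = q.

S(f_1,f_2): lcm = p*q. S = p - 3.
  leading term p: no divisor's leading term divides it; move p to the remainder.
  leading term 1: no divisor's leading term divides it; move -3 to the remainder.
  remainder p - 3 ≠ 0; add h_3 = p - 3 to the basis.

The other S-polynomials (S(f_1,h_3), S(f_2,h_3)) all reduce to 0 modulo the current basis, so we have a Gröbner basis.
Inter-reduce: drop elements whose leading term is divisible by another's, tail-reduce, and make monic.
Reduced Gröbner basis: {p - 3, q - 1}.

The lex basis is triangular: the last element involves only q. Solving q - 1 = 0 gives q ∈ {1}; substituting each value into the earlier elements determines the remaining variables.
  q = 1: the earlier basis element becomes p - 3 = 0, giving p = 3 — point (3, 1).
Check: every point annihilates each of the original generators.

{(3, 1)}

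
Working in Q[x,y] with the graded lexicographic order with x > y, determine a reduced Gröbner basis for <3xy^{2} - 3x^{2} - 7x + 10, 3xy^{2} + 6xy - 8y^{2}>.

G = {y^{4} + 2xy - \tfrac{15}{4}y^{2} + \tfrac{5}{2}y, xy^{2} + 2xy - \tfrac{8}{3}y^{2}, x^{2} + 2xy - \tfrac{8}{3}y^{2} + \tfrac{7}{3}x - \tfrac{10}{3}}

This is the nonlinear analogue of row-reducing a linear system.

f_1 = 3xy^{2} - 3x^{2} - 7x + 10, LT = xy^{2}.
f_2 = 3xy^{2} + 6xy - 8y^{2}, LT = xy^{2}.

S(f_1,f_2): lcm = xy^{2}. S = -x^{2} - 2xy + \tfrac{8}{3}y^{2} - \tfrac{7}{3}x + \tfrac{10}{3}.
  leading term x^{2}: no divisor's leading term divides it; move -x^{2} to the remainder.
  leading term xy: no divisor's leading term divides it; move -2xy to the remainder.
  leading term y^{2}: no divisor's leading term divides it; move \tfrac{8}{3}y^{2} to the remainder.
  leading term x: no divisor's leading term divides it; move -\tfrac{7}{3}x to the remainder.
  leading term 1: no divisor's leading term divides it; move \tfrac{10}{3} to the remainder.
  remainder -x^{2} - 2xy + \tfrac{8}{3}y^{2} - \tfrac{7}{3}x + \tfrac{10}{3} ≠ 0; add g_3 = -x^{2} - 2xy + \tfrac{8}{3}y^{2} - \tfrac{7}{3}x + \tfrac{10}{3} to the basis.

S(f_1,g_3): lcm = x^{2}y^{2}. S = -2xy^{3} + \tfrac{8}{3}y^{4} - x^{3} - \tfrac{7}{3}xy^{2} - \tfrac{7}{3}x^{2} + \tfrac{10}{3}y^{2} + \tfrac{10}{3}x.
  leading term xy^{3}: subtract (-\tfrac{2}{3}y)·f_1 from -2xy^{3} + \tfrac{8}{3}y^{4} - x^{3} - \tfrac{7}{3}xy^{2} - \tfrac{7}{3}x^{2} + \tfrac{10}{3}y^{2} + \tfrac{10}{3}x → \tfrac{8}{3}y^{4} - x^{3} - 2x^{2}y - \tfrac{7}{3}xy^{2} - \tfrac{7}{3}x^{2} - \tfrac{14}{3}xy + \tfrac{10}{3}y^{2} + \tfrac{10}{3}x + \tfrac{20}{3}y
  leading term y^{4}: no divisor's leading term divides it; move \tfrac{8}{3}y^{4} to the remainder.
  leading term x^{3}: subtract (x)·g_3 from -x^{3} - 2x^{2}y - \tfrac{7}{3}xy^{2} - \tfrac{7}{3}x^{2} - \tfrac{14}{3}xy + \tfrac{10}{3}y^{2} + \tfrac{10}{3}x + \tfrac{20}{3}y → -5xy^{2} - \tfrac{14}{3}xy + \tfrac{10}{3}y^{2} + \tfrac{20}{3}y
  leading term xy^{2}: subtract (-\tfrac{5}{3})·f_1 from -5xy^{2} - \tfrac{14}{3}xy + \tfrac{10}{3}y^{2} + \tfrac{20}{3}y → -5x^{2} - \tfrac{14}{3}xy + \tfrac{10}{3}y^{2} - \tfrac{35}{3}x + \tfrac{20}{3}y + \tfrac{50}{3}
  leading term x^{2}: subtract (5)·g_3 from -5x^{2} - \tfrac{14}{3}xy + \tfrac{10}{3}y^{2} - \tfrac{35}{3}x + \tfrac{20}{3}y + \tfrac{50}{3} → \tfrac{16}{3}xy - 10y^{2} + \tfrac{20}{3}y
  leading term xy: no divisor's leading term divides it; move \tfrac{16}{3}xy to the remainder.
  leading term y^{2}: no divisor's leading term divides it; move -10y^{2} to the remainder.
  leading term y: no divisor's leading term divides it; move \tfrac{20}{3}y to the remainder.
  remainder \tfrac{8}{3}y^{4} + \tfrac{16}{3}xy - 10y^{2} + \tfrac{20}{3}y ≠ 0; add g_4 = \tfrac{8}{3}y^{4} + \tfrac{16}{3}xy - 10y^{2} + \tfrac{20}{3}y to the basis.

The other S-polynomials (S(f_2,g_3), S(f_1,g_4), S(f_2,g_4), S(g_3,g_4)) all reduce to 0 modulo the current basis, so we have a Gröbner basis.
Inter-reduce: drop elements whose leading term is divisible by another's, tail-reduce, and make monic.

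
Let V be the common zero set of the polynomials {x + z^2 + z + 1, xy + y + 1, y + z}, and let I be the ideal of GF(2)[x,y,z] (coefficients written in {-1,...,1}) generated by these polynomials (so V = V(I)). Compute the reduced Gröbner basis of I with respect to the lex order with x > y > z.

G = {x + z^2 + z + 1, y + z, z^3 + z^2 + 1}

f_1 = x + z^2 + z + 1, LT = x.
f_2 = xy + y + 1, LT = xy.
f_3 = y + z, LT = y.

S(f_1,f_2): lcm = xy. S = yz^2 + yz + 1.
  reduce S modulo (f_1, f_2, f_3):
  remainder z^3 + z^2 + 1 ≠ 0; add g_4 = z^3 + z^2 + 1 to the basis.

The other S-polynomials (S(f_1,f_3), S(f_2,f_3), S(f_1,g_4), S(f_2,g_4), S(f_3,g_4)) all reduce to 0 modulo the current basis, so we have a Gröbner basis.
Inter-reduce: drop elements whose leading term is divisible by another's, tail-reduce, and make monic.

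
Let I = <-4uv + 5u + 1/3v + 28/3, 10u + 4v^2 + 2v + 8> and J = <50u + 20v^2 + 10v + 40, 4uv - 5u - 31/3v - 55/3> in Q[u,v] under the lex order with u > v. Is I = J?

For a fixed monomial order, each ideal has a unique reduced Gröbner basis; comparing bases decides equality.
Buchberger on the first generating set:
f_1 = -4uv + 5u + 1/3v + 28/3, LT = uv.
f_2 = 10u + 4v^2 + 2v + 8, LT = u.

S(f_1,f_2): lcm = uv. S = -5/4u - 2/5v^3 - 1/5v^2 - 53/60v - 7/3.
  leading term u: subtract (-1/8)·f_2 from -5/4u - 2/5v^3 - 1/5v^2 - 53/60v - 7/3 → -2/5v^3 + 3/10v^2 - 19/30v - 4/3
  leading term v^3: no divisor's leading term divides it; move -2/5v^3 to the remainder.
  leading term v^2: no divisor's leading term divides it; move 3/10v^2 to the remainder.
  leading term v: no divisor's leading term divides it; move -19/30v to the remainder.
  leading term 1: no divisor's leading term divides it; move -4/3 to the remainder.
  remainder -2/5v^3 + 3/10v^2 - 19/30v - 4/3 ≠ 0; add g_3 = -2/5v^3 + 3/10v^2 - 19/30v - 4/3 to the basis.

The other S-polynomials (S(f_1,g_3), S(f_2,g_3)) all reduce to 0 modulo the current basis, so we have a Gröbner basis.
Inter-reduce: drop elements whose leading term is divisible by another's, tail-reduce, and make monic.
Reduced Gröbner basis: {u + 2/5v^2 + 1/5v + 4/5, v^3 - 3/4v^2 + 19/12v + 10/3}.

Buchberger on the second generating set:
h_1 = 50u + 20v^2 + 10v + 40, LT = u.
h_2 = 4uv - 5u - 31/3v - 55/3, LT = uv.

S(h_1,h_2): lcm = uv. S = 5/4u + 2/5v^3 + 1/5v^2 + 203/60v + 55/12.
  leading term u: subtract (1/40)·h_1 from 5/4u + 2/5v^3 + 1/5v^2 + 203/60v + 55/12 → 2/5v^3 - 3/10v^2 + 47/15v + 43/12
  leading term v^3: no divisor's leading term divides it; move 2/5v^3 to the remainder.
  leading term v^2: no divisor's leading term divides it; move -3/10v^2 to the remainder.
  leading term v: no divisor's leading term divides it; move 47/15v to the remainder.
  leading term 1: no divisor's leading term divides it; move 43/12 to the remainder.
  remainder 2/5v^3 - 3/10v^2 + 47/15v + 43/12 ≠ 0; add k_3 = 2/5v^3 - 3/10v^2 + 47/15v + 43/12 to the basis.

The other S-polynomials (S(h_1,k_3), S(h_2,k_3)) all reduce to 0 modulo the current basis, so we have a Gröbner basis.
Inter-reduce: drop elements whose leading term is divisible by another's, tail-reduce, and make monic.
Reduced Gröbner basis: {u + 2/5v^2 + 1/5v + 4/5, v^3 - 3/4v^2 + 47/6v + 215/24}.

Since the reduced bases disagree, the two ideals are not the same.

No, the ideals differ.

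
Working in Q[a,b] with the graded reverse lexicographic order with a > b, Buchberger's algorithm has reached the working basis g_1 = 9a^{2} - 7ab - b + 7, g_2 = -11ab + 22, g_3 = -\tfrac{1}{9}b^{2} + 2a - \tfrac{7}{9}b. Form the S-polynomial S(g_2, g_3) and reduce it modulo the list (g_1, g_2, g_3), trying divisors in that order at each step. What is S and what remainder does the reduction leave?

lcm(LM(g_2), LM(g_3)) = ab^{2}.
S = (lcm/LT(g_2))·g_2 − (lcm/LT(g_3))·g_3 = 18a^{2} - 7ab - 2b.
Reduce S modulo (g_1, g_2, g_3) in that order:
  leading term a^{2}: subtract (2)·g_1 from 18a^{2} - 7ab - 2b → 7ab - 14
  leading term ab: subtract (-\tfrac{7}{11})·g_2 from 7ab - 14 → 0
The remainder is 0, so this S-polynomial contributes no new basis element.

S(g_2, g_3) = 18a^{2} - 7ab - 2b; remainder on division = 0.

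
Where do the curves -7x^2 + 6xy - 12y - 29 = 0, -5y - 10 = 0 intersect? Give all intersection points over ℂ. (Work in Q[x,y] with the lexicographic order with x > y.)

{(-1, -2), (-5/7, -2)}

Compute a lex Gröbner basis by Buchberger's algorithm.
f_1 = -7x^2 + 6xy - 12y - 29, LT = x^2.
f_2 = -5y - 10, LT = y.

The S-polynomials (S(f_1,f_2)) all reduce to 0 modulo the current basis, so we have a Gröbner basis.
Inter-reduce: drop elements whose leading term is divisible by another's, tail-reduce, and make monic.
Reduced Gröbner basis: {x^2 + 12/7x + 5/7, y + 2}.

Since the basis is lex-ordered, y + 2 is univariate in y. Its roots are {-2}. Back-substituting each root into the other basis elements fixes the other coordinates.
  y = -2: the earlier basis element becomes x^2 + 12/7x + 5/7 = 0, giving x = -1, -5/7 — points (-1, -2), (-5/7, -2).
Check: every point annihilates each of the original generators.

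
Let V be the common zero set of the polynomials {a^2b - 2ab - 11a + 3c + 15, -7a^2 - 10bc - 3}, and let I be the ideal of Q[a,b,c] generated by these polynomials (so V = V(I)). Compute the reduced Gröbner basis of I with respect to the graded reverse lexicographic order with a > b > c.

f_1 = a^2b - 2ab - 11a + 3c + 15, LT = a^2b.
f_2 = -7a^2 - 10bc - 3, LT = a^2.

S(f_1,f_2): lcm = a^2b. S = -10/7b^2c - 2ab - 11a - 3/7b + 3c + 15.
  leading term b^2c: no divisor's leading term divides it; move -10/7b^2c to the remainder.
  leading term ab: no divisor's leading term divides it; move -2ab to the remainder.
  leading term a: no divisor's leading term divides it; move -11a to the remainder.
  leading term b: no divisor's leading term divides it; move -3/7b to the remainder.
  leading term c: no divisor's leading term divides it; move 3c to the remainder.
  leading term 1: no divisor's leading term divides it; move 15 to the remainder.
  remainder -10/7b^2c - 2ab - 11a - 3/7b + 3c + 15 ≠ 0; add g_3 = -10/7b^2c - 2ab - 11a - 3/7b + 3c + 15 to the basis.

The other S-polynomials (S(f_1,g_3), S(f_2,g_3)) all reduce to 0 modulo the current basis, so we have a Gröbner basis.
Inter-reduce: drop elements whose leading term is divisible by another's, tail-reduce, and make monic.

G = {b^2c + 7/5ab + 77/10a + 3/10b - 21/10c - 21/2, a^2 + 10/7bc + 3/7}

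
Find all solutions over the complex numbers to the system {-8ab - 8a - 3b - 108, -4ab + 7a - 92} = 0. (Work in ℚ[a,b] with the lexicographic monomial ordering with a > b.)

Compute a lex Gröbner basis by Buchberger's algorithm.
f_1 = -8ab - 8a - 3b - 108, LT = ab.
f_2 = -4ab + 7a - 92, LT = ab.

S(f_1,f_2): lcm = ab. S = 11/4a + ⅜b - 19/2.
  reduce S modulo (f_1, f_2):
  remainder 11/4a + ⅜b - 19/2 ≠ 0; add h_3 = 11/4a + ⅜b - 19/2 to the basis.

S(f_1,h_3): lcm = ab. S = a - 3/22b² + 337/88b + 27/2.
  reduce S modulo (f_1, f_2, h_3):
  remainder -3/22b² + 325/88b + 373/22 ≠ 0; add h_4 = -3/22b² + 325/88b + 373/22 to the basis.

The other S-polynomials (S(f_2,h_3), S(f_1,h_4), S(f_2,h_4), S(h_3,h_4)) all reduce to 0 modulo the current basis, so we have a Gröbner basis.
Inter-reduce: drop elements whose leading term is divisible by another's, tail-reduce, and make monic.
Reduced Gröbner basis: {a + 3/22b - 38/11, b² - 325/12b - 373/3}.

Elimination: the polynomial b² - 325/12b - 373/3 lies in the elimination ideal for b, so b ∈ {-4, 373/12}. For each such b, the remaining basis elements (now univariate) give the rest of the solution.
  b = -4: the earlier basis element becomes a - 4 = 0, giving a = 4 — point (4, -4).
  b = 373/12: the earlier basis element becomes a + 69/88 = 0, giving a = -69/88 — point (-69/88, 373/12).

{(4, -4), (-69/88, 373/12)}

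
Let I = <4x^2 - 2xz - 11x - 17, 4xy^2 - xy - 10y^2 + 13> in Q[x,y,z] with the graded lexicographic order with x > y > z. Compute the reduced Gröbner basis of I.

G = {xy^2 - 1/4xy - 5/2y^2 + 13/4, y^2z - 1/2xy + 39/10y^2 + 13/5x - 17/20y - 13/10z - 13/20, x^2 - 1/2xz - 11/4x - 17/4}

f_1 = 4x^2 - 2xz - 11x - 17, LT = x^2.
f_2 = 4xy^2 - xy - 10y^2 + 13, LT = xy^2.

S(f_1,f_2): lcm = x^2y^2. S = -1/2xy^2z + 1/4x^2y - 1/4xy^2 - 17/4y^2 - 13/4x.
  reduce S modulo (f_1, f_2):
  remainder -5/4y^2z + 5/8xy - 39/8y^2 - 13/4x + 17/16y + 13/8z + 13/16 ≠ 0; add g_3 = -5/4y^2z + 5/8xy - 39/8y^2 - 13/4x + 17/16y + 13/8z + 13/16 to the basis.

The other S-polynomials (S(f_1,g_3), S(f_2,g_3)) all reduce to 0 modulo the current basis, so we have a Gröbner basis.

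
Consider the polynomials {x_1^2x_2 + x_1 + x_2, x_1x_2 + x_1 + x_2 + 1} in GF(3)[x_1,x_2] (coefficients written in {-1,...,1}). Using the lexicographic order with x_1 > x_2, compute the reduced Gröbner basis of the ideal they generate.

f_1 = x_1^2x_2 + x_1 + x_2, LT = x_1^2x_2.
f_2 = x_1x_2 + x_1 + x_2 + 1, LT = x_1x_2.

S(f_1,f_2): lcm = x_1^2x_2. S = -x_1^2 - x_1x_2 + x_2.
  reduce S modulo (f_1, f_2):
  remainder -x_1^2 + x_1 - x_2 + 1 ≠ 0; add g_3 = -x_1^2 + x_1 - x_2 + 1 to the basis.

S(f_1,g_3): lcm = x_1^2x_2. S = x_1x_2 + x_1 - x_2^2 - x_2.
  reduce S modulo (f_1, f_2, g_3):
  remainder -x_2^2 + x_2 - 1 ≠ 0; add g_4 = -x_2^2 + x_2 - 1 to the basis.

The other S-polynomials (S(f_2,g_3), S(f_1,g_4), S(f_2,g_4), S(g_3,g_4)) all reduce to 0 modulo the current basis, so we have a Gröbner basis.
Inter-reduce: drop elements whose leading term is divisible by another's, tail-reduce, and make monic.

G = {x_1^2 - x_1 + x_2 - 1, x_1x_2 + x_1 + x_2 + 1, x_2^2 - x_2 + 1}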